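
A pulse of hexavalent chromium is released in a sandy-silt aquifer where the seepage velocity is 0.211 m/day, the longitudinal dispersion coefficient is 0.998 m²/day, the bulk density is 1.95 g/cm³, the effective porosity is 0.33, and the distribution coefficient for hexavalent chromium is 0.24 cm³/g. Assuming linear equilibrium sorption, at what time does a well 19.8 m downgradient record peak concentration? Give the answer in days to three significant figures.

Retardation factor R = 1 + ρ_b·K_d/n = 1 + 1.95 × 0.24/0.33 = 2.418.
Sorption retards both mechanisms: v_R = v/R = 0.08726 m/day, D_R = D/R = 0.4127 m²/day.
Peak time from v_R²t² + 2D_R t − x² = 0: t = (√(D_R² + v_R²x²) − D_R)/v_R².
√(D_R² + v_R²x²) = √(0.4127² + 0.08726² × 19.8²) = 1.776; v_R² = 0.007614.
t = (1.776 − 0.4127)/0.007614 = 179 days.

179 days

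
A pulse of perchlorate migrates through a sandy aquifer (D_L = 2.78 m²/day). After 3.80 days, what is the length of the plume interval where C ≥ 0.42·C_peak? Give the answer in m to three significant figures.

The plume is Gaussian with σ = √(2Dt) = √(2 × 2.78 × 3.80) = 4.597 m.
C/C_peak = exp(−Δx²/(2σ²)) = 0.42 ⇒ Δx = σ·√(−2 ln 0.42) = 4.597 × 1.317 = 6.054 m.
Width = 2Δx = 12.1 m.

12.1 m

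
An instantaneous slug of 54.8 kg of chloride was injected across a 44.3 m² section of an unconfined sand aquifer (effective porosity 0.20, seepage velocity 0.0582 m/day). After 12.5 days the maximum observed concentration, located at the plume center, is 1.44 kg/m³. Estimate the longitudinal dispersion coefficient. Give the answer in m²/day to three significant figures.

0.117 m²/day

At the plume center C_max = M/(n_e·A·√(4πDt)), so D = M²/(4πt·(n_e·A·C_max)²).
n_e·A·C_max = 0.20 × 44.3 × 1.44 = 12.76 kg/m.
D = 54.8²/(4π × 12.5 × 12.76²) = 0.117 m²/day.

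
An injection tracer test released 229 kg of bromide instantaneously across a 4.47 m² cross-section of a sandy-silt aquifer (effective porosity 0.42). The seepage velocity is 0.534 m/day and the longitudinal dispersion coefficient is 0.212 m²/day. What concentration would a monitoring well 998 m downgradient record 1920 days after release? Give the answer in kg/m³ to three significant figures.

1.08 kg/m³

For an instantaneous plane source, C(x,t) = M/(n_e·A·√(4πDt)) · exp(−(x−vt)²/(4Dt)), with n_e·A the pore (flow) area.
Plume center vt = 0.534 × 1920 = 1025.28 m, so the well at 998 m is 27.28 m upgradient of the peak.
√(4πDt) = 71.52 m, giving peak height M/(n_e·A·√(4πDt)) = 229/(0.42 × 4.47 × 71.52) = 1.705 kg/m³.
(x−vt)²/(4Dt) = (-27.28)²/(4 × 0.212 × 1920) = 0.4571; exp(−0.4571) = 0.6331.
C = 1.705 × 0.6331 = 1.08 kg/m³.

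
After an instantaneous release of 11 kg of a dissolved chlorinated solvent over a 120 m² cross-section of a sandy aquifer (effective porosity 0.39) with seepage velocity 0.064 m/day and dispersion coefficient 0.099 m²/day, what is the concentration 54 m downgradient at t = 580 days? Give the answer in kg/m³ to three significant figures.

0.00253 kg/m³

For an instantaneous plane source, C(x,t) = M/(n_e·A·√(4πDt)) · exp(−(x−vt)²/(4Dt)), with n_e·A the pore (flow) area.
Plume center vt = 0.064 × 580 = 37.12 m, so the well at 54 m is 16.88 m downgradient of the peak.
√(4πDt) = 26.86 m, giving peak height M/(n_e·A·√(4πDt)) = 11/(0.39 × 120 × 26.86) = 0.008751 kg/m³.
(x−vt)²/(4Dt) = (16.88)²/(4 × 0.099 × 580) = 1.241; exp(−1.241) = 0.2891.
C = 0.008751 × 0.2891 = 0.00253 kg/m³.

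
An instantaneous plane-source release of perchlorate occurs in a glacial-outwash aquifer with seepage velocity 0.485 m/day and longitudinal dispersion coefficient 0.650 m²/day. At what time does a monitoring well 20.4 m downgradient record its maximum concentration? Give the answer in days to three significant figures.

39.4 days

For the 1D instantaneous-source solution, setting ∂C/∂t = 0 at fixed x gives v²t² + 2Dt − x² = 0, so t = (√(D² + v²x²) − D)/v².
√(D² + v²x²) = √(0.650² + 0.485² × 20.4²) = 9.915; v² = 0.235225.
t = (9.915 − 0.650)/0.235225 = 39.4 days (vs. the pure-advection estimate x/v = 42.1 d).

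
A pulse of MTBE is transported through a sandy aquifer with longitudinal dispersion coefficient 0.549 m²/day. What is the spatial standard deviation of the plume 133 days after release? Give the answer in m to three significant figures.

Dispersive spreading gives a Gaussian with σ² = 2Dt; advection only shifts the center.
σ = √(2 × 0.549 × 133) = 12.1 m.

12.1 m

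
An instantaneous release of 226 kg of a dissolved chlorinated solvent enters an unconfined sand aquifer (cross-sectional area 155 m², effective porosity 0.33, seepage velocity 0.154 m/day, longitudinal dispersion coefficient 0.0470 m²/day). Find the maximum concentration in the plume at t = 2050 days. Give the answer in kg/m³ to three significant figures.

The peak of an instantaneous 1D plume sits at x = vt; there the Gaussian factor is 1 and C_max = M/(n_e·A·√(4πDt)), where n_e·A is the pore area the mass is dissolved in.
√(4πDt) = √(4π × 0.0470 × 2050) = 34.80 m, so C_max = 226/(0.33 × 155 × 34.80) = 0.127 kg/m³.

0.127 kg/m³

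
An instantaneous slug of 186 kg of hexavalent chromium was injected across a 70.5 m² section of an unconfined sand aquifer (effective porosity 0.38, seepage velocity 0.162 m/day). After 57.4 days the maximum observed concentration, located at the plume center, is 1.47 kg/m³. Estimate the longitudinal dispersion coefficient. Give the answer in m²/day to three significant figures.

At the plume center C_max = M/(n_e·A·√(4πDt)), so D = M²/(4πt·(n_e·A·C_max)²).
n_e·A·C_max = 0.38 × 70.5 × 1.47 = 39.38 kg/m.
D = 186²/(4π × 57.4 × 39.38²) = 0.0309 m²/day.

0.0309 m²/day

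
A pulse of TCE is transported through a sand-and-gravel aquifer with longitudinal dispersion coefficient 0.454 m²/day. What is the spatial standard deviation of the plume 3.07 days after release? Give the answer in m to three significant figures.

Dispersive spreading gives a Gaussian with σ² = 2Dt; advection only shifts the center.
σ = √(2 × 0.454 × 3.07) = 1.67 m.

1.67 m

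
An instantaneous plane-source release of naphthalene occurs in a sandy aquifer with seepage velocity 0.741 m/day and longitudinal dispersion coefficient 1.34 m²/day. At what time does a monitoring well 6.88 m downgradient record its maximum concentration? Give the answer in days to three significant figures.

7.16 days

For the 1D instantaneous-source solution, setting ∂C/∂t = 0 at fixed x gives v²t² + 2Dt − x² = 0, so t = (√(D² + v²x²) − D)/v².
√(D² + v²x²) = √(1.34² + 0.741² × 6.88²) = 5.271; v² = 0.549081.
t = (5.271 − 1.34)/0.549081 = 7.16 days (vs. the pure-advection estimate x/v = 9.28 d).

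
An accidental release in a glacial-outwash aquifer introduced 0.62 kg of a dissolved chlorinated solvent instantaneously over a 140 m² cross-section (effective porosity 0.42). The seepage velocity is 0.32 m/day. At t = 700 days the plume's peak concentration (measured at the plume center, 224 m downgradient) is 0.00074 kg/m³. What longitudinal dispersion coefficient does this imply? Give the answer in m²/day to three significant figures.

At the plume center C_max = M/(n_e·A·√(4πDt)), so D = M²/(4πt·(n_e·A·C_max)²).
n_e·A·C_max = 0.42 × 140 × 0.00074 = 0.04351 kg/m.
D = 0.62²/(4π × 700 × 0.04351²) = 0.0231 m²/day.

0.0231 m²/day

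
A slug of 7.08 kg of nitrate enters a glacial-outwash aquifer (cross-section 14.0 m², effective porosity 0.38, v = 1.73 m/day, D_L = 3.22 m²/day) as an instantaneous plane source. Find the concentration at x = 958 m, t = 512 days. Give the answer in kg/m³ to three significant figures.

0.00419 kg/m³

For an instantaneous plane source, C(x,t) = M/(n_e·A·√(4πDt)) · exp(−(x−vt)²/(4Dt)), with n_e·A the pore (flow) area.
Plume center vt = 1.73 × 512 = 885.76 m, so the well at 958 m is 72.24 m downgradient of the peak.
√(4πDt) = 143.9 m, giving peak height M/(n_e·A·√(4πDt)) = 7.08/(0.38 × 14.0 × 143.9) = 0.009248 kg/m³.
(x−vt)²/(4Dt) = (72.24)²/(4 × 3.22 × 512) = 0.7914; exp(−0.7914) = 0.4532.
C = 0.009248 × 0.4532 = 0.00419 kg/m³.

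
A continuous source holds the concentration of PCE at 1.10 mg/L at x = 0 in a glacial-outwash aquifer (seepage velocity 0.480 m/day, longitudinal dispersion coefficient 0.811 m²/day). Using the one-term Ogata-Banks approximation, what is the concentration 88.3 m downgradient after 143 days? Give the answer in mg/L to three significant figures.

For a continuous step input, C/C₀ ≈ ½·erfc((x−vt)/(2√(Dt))).
vt = 0.480 × 143 = 68.64 m and 2√(Dt) = 2√(0.811 × 143) = 21.54 m.
Argument (x−vt)/(2√(Dt)) = (88.3 − 68.64)/21.54 = 0.9127; ½·erfc(0.9127) = 0.09839.
C = 1.10 × 0.09839 = 0.108 mg/L.

0.108 mg/L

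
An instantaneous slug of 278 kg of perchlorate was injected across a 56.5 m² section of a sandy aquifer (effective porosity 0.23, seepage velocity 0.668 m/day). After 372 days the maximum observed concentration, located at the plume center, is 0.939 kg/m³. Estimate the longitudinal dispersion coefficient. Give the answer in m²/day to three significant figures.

0.111 m²/day

At the plume center C_max = M/(n_e·A·√(4πDt)), so D = M²/(4πt·(n_e·A·C_max)²).
n_e·A·C_max = 0.23 × 56.5 × 0.939 = 12.20 kg/m.
D = 278²/(4π × 372 × 12.20²) = 0.111 m²/day.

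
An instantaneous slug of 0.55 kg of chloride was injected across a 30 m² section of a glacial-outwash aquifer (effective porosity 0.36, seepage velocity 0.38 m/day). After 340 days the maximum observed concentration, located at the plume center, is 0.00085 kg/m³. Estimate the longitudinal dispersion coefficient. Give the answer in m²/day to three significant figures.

At the plume center C_max = M/(n_e·A·√(4πDt)), so D = M²/(4πt·(n_e·A·C_max)²).
n_e·A·C_max = 0.36 × 30 × 0.00085 = 0.009180 kg/m.
D = 0.55²/(4π × 340 × 0.009180²) = 0.840 m²/day.

0.840 m²/day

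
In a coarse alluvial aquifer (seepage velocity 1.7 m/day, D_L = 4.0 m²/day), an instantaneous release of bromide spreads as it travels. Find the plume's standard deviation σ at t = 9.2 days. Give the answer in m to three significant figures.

8.58 m

Dispersive spreading gives a Gaussian with σ² = 2Dt; advection only shifts the center.
σ = √(2 × 4.0 × 9.2) = 8.58 m.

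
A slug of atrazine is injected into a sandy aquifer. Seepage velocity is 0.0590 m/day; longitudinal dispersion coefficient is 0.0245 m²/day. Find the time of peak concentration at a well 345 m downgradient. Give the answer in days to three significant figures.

5840 days

For the 1D instantaneous-source solution, setting ∂C/∂t = 0 at fixed x gives v²t² + 2Dt − x² = 0, so t = (√(D² + v²x²) − D)/v².
√(D² + v²x²) = √(0.0245² + 0.0590² × 345²) = 20.36; v² = 0.003481.
t = (20.36 − 0.0245)/0.003481 = 5840 days (vs. the pure-advection estimate x/v = 5850 d).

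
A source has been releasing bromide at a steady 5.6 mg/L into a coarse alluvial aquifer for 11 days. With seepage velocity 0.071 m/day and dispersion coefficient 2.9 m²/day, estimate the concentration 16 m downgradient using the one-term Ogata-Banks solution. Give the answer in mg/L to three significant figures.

0.159 mg/L

For a continuous step input, C/C₀ ≈ ½·erfc((x−vt)/(2√(Dt))).
vt = 0.071 × 11 = 0.781 m and 2√(Dt) = 2√(2.9 × 11) = 11.30 m.
Argument (x−vt)/(2√(Dt)) = (16 − 0.781)/11.30 = 1.347; ½·erfc(1.347) = 0.02839.
C = 5.6 × 0.02839 = 0.159 mg/L.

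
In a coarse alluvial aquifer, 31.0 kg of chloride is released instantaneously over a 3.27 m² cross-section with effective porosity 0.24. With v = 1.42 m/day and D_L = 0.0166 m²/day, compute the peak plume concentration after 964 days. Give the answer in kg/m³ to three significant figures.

2.79 kg/m³

The peak of an instantaneous 1D plume sits at x = vt; there the Gaussian factor is 1 and C_max = M/(n_e·A·√(4πDt)), where n_e·A is the pore area the mass is dissolved in.
√(4πDt) = √(4π × 0.0166 × 964) = 14.18 m, so C_max = 31.0/(0.24 × 3.27 × 14.18) = 2.79 kg/m³.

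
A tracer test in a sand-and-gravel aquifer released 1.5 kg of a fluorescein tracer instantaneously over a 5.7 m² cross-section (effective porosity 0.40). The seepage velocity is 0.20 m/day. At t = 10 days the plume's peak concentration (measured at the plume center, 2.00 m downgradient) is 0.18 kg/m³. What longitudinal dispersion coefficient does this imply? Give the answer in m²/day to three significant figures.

0.106 m²/day

At the plume center C_max = M/(n_e·A·√(4πDt)), so D = M²/(4πt·(n_e·A·C_max)²).
n_e·A·C_max = 0.40 × 5.7 × 0.18 = 0.4104 kg/m.
D = 1.5²/(4π × 10 × 0.4104²) = 0.106 m²/day.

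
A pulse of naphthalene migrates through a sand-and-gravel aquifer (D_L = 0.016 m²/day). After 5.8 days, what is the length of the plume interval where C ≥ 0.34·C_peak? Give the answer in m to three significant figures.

1.27 m

The plume is Gaussian with σ = √(2Dt) = √(2 × 0.016 × 5.8) = 0.4308 m.
C/C_peak = exp(−Δx²/(2σ²)) = 0.34 ⇒ Δx = σ·√(−2 ln 0.34) = 0.4308 × 1.469 = 0.6328 m.
Width = 2Δx = 1.27 m.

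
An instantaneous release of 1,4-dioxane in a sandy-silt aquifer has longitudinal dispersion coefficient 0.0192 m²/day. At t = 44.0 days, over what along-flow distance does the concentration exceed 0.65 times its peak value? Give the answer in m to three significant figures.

The plume is Gaussian with σ = √(2Dt) = √(2 × 0.0192 × 44.0) = 1.300 m.
C/C_peak = exp(−Δx²/(2σ²)) = 0.65 ⇒ Δx = σ·√(−2 ln 0.65) = 1.300 × 0.9282 = 1.207 m.
Width = 2Δx = 2.41 m.

2.41 m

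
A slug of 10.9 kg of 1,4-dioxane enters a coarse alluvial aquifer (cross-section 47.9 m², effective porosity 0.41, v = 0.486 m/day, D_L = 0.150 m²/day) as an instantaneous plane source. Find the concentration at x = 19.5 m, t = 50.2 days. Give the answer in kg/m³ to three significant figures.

For an instantaneous plane source, C(x,t) = M/(n_e·A·√(4πDt)) · exp(−(x−vt)²/(4Dt)), with n_e·A the pore (flow) area.
Plume center vt = 0.486 × 50.2 = 24.3972 m, so the well at 19.5 m is 4.8972 m upgradient of the peak.
√(4πDt) = 9.728 m, giving peak height M/(n_e·A·√(4πDt)) = 10.9/(0.41 × 47.9 × 9.728) = 0.05705 kg/m³.
(x−vt)²/(4Dt) = (-4.8972)²/(4 × 0.150 × 50.2) = 0.7962; exp(−0.7962) = 0.4510.
C = 0.05705 × 0.4510 = 0.0257 kg/m³.

0.0257 kg/m³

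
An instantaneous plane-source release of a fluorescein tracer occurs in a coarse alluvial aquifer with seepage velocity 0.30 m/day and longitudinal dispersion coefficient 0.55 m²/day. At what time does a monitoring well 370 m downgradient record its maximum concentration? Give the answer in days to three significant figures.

1230 days

For the 1D instantaneous-source solution, setting ∂C/∂t = 0 at fixed x gives v²t² + 2Dt − x² = 0, so t = (√(D² + v²x²) − D)/v².
√(D² + v²x²) = √(0.55² + 0.30² × 370²) = 111.0; v² = 0.09.
t = (111.0 − 0.55)/0.09 = 1230 days (vs. the pure-advection estimate x/v = 1230 d).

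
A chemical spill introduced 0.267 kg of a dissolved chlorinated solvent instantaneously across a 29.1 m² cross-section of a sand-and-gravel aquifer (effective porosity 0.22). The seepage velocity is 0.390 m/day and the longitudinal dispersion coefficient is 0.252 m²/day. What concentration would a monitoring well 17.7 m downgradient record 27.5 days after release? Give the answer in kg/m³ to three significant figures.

0.000773 kg/m³

For an instantaneous plane source, C(x,t) = M/(n_e·A·√(4πDt)) · exp(−(x−vt)²/(4Dt)), with n_e·A the pore (flow) area.
Plume center vt = 0.390 × 27.5 = 10.725 m, so the well at 17.7 m is 6.975 m downgradient of the peak.
√(4πDt) = 9.332 m, giving peak height M/(n_e·A·√(4πDt)) = 0.267/(0.22 × 29.1 × 9.332) = 0.004469 kg/m³.
(x−vt)²/(4Dt) = (6.975)²/(4 × 0.252 × 27.5) = 1.755; exp(−1.755) = 0.1729.
C = 0.004469 × 0.1729 = 0.000773 kg/m³.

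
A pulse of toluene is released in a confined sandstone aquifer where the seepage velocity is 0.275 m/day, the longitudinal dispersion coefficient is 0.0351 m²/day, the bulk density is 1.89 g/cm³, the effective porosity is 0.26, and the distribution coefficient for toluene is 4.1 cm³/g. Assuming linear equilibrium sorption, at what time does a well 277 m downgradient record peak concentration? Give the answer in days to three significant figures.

31000 days

Retardation factor R = 1 + ρ_b·K_d/n = 1 + 1.89 × 4.1/0.26 = 30.80.
Sorption retards both mechanisms: v_R = v/R = 0.008929 m/day, D_R = D/R = 0.001140 m²/day.
Peak time from v_R²t² + 2D_R t − x² = 0: t = (√(D_R² + v_R²x²) − D_R)/v_R².
√(D_R² + v_R²x²) = √(0.001140² + 0.008929² × 277²) = 2.473; v_R² = 7.973e-05.
t = (2.473 − 0.001140)/7.973e-05 = 31000 days.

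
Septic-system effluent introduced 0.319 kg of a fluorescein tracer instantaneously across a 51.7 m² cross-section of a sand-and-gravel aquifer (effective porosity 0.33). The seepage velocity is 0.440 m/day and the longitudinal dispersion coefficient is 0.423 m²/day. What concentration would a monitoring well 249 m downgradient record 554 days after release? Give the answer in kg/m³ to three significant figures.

0.000335 kg/m³

For an instantaneous plane source, C(x,t) = M/(n_e·A·√(4πDt)) · exp(−(x−vt)²/(4Dt)), with n_e·A the pore (flow) area.
Plume center vt = 0.440 × 554 = 243.76 m, so the well at 249 m is 5.24 m downgradient of the peak.
√(4πDt) = 54.27 m, giving peak height M/(n_e·A·√(4πDt)) = 0.319/(0.33 × 51.7 × 54.27) = 0.0003445 kg/m³.
(x−vt)²/(4Dt) = (5.24)²/(4 × 0.423 × 554) = 0.02929; exp(−0.02929) = 0.9711.
C = 0.0003445 × 0.9711 = 0.000335 kg/m³.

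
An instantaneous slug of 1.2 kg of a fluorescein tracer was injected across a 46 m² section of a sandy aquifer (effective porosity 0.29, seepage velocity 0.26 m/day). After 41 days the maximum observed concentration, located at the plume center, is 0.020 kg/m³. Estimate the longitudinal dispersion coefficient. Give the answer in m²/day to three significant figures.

0.0393 m²/day

At the plume center C_max = M/(n_e·A·√(4πDt)), so D = M²/(4πt·(n_e·A·C_max)²).
n_e·A·C_max = 0.29 × 46 × 0.020 = 0.2668 kg/m.
D = 1.2²/(4π × 41 × 0.2668²) = 0.0393 m²/day.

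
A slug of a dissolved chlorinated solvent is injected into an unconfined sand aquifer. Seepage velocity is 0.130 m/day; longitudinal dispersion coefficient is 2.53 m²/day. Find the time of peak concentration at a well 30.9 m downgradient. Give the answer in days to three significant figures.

For the 1D instantaneous-source solution, setting ∂C/∂t = 0 at fixed x gives v²t² + 2Dt − x² = 0, so t = (√(D² + v²x²) − D)/v².
√(D² + v²x²) = √(2.53² + 0.130² × 30.9²) = 4.747; v² = 0.0169.
t = (4.747 − 2.53)/0.0169 = 131 days (vs. the pure-advection estimate x/v = 238 d).

131 days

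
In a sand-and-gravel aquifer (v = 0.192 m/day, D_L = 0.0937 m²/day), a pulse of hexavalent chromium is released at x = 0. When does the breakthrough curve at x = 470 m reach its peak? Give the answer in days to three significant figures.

2450 days

For the 1D instantaneous-source solution, setting ∂C/∂t = 0 at fixed x gives v²t² + 2Dt − x² = 0, so t = (√(D² + v²x²) − D)/v².
√(D² + v²x²) = √(0.0937² + 0.192² × 470²) = 90.24; v² = 0.036864.
t = (90.24 − 0.0937)/0.036864 = 2450 days (vs. the pure-advection estimate x/v = 2450 d).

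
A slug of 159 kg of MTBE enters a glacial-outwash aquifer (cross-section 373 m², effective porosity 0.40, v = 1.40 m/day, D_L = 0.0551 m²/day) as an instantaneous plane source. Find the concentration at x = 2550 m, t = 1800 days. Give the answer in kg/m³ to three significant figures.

0.00312 kg/m³

For an instantaneous plane source, C(x,t) = M/(n_e·A·√(4πDt)) · exp(−(x−vt)²/(4Dt)), with n_e·A the pore (flow) area.
Plume center vt = 1.40 × 1800 = 2520 m, so the well at 2550 m is 30 m downgradient of the peak.
√(4πDt) = 35.30 m, giving peak height M/(n_e·A·√(4πDt)) = 159/(0.40 × 373 × 35.30) = 0.03019 kg/m³.
(x−vt)²/(4Dt) = (30)²/(4 × 0.0551 × 1800) = 2.269; exp(−2.269) = 0.1034.
C = 0.03019 × 0.1034 = 0.00312 kg/m³.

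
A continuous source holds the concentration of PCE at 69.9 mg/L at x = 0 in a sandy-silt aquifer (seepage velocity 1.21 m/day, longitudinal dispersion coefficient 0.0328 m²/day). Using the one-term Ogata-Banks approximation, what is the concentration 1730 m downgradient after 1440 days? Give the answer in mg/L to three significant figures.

For a continuous step input, C/C₀ ≈ ½·erfc((x−vt)/(2√(Dt))).
vt = 1.21 × 1440 = 1742.4 m and 2√(Dt) = 2√(0.0328 × 1440) = 13.75 m.
Argument (x−vt)/(2√(Dt)) = (1730 − 1742.4)/13.75 = -0.9018; ½·erfc(-0.9018) = 0.8989.
C = 69.9 × 0.8989 = 62.8 mg/L.

62.8 mg/L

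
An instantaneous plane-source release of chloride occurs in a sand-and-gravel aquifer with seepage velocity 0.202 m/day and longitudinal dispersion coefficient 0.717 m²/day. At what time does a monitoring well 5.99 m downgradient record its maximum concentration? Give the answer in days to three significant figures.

16.9 days

For the 1D instantaneous-source solution, setting ∂C/∂t = 0 at fixed x gives v²t² + 2Dt − x² = 0, so t = (√(D² + v²x²) − D)/v².
√(D² + v²x²) = √(0.717² + 0.202² × 5.99²) = 1.406; v² = 0.040804.
t = (1.406 − 0.717)/0.040804 = 16.9 days (vs. the pure-advection estimate x/v = 29.7 d).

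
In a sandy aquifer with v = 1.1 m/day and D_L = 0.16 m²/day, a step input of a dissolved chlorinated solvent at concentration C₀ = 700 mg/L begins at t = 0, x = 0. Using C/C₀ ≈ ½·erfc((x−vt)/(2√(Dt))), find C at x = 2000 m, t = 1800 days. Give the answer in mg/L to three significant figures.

142 mg/L

For a continuous step input, C/C₀ ≈ ½·erfc((x−vt)/(2√(Dt))).
vt = 1.1 × 1800 = 1980 m and 2√(Dt) = 2√(0.16 × 1800) = 33.94 m.
Argument (x−vt)/(2√(Dt)) = (2000 − 1980)/33.94 = 0.5893; ½·erfc(0.5893) = 0.2023.
C = 700 × 0.2023 = 142 mg/L.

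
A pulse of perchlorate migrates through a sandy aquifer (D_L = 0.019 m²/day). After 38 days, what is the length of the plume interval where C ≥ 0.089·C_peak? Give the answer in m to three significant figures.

The plume is Gaussian with σ = √(2Dt) = √(2 × 0.019 × 38) = 1.202 m.
C/C_peak = exp(−Δx²/(2σ²)) = 0.089 ⇒ Δx = σ·√(−2 ln 0.089) = 1.202 × 2.200 = 2.644 m.
Width = 2Δx = 5.29 m.

5.29 m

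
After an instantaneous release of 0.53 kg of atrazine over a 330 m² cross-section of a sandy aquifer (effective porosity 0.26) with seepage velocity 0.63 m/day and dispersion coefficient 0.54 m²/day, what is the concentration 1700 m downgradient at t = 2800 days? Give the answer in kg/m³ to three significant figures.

For an instantaneous plane source, C(x,t) = M/(n_e·A·√(4πDt)) · exp(−(x−vt)²/(4Dt)), with n_e·A the pore (flow) area.
Plume center vt = 0.63 × 2800 = 1764 m, so the well at 1700 m is 64 m upgradient of the peak.
√(4πDt) = 137.8 m, giving peak height M/(n_e·A·√(4πDt)) = 0.53/(0.26 × 330 × 137.8) = 4.483e-05 kg/m³.
(x−vt)²/(4Dt) = (-64)²/(4 × 0.54 × 2800) = 0.6772; exp(−0.6772) = 0.5080.
C = 4.483e-05 × 0.5080 = 2.28e-05 kg/m³.

2.28e-05 kg/m³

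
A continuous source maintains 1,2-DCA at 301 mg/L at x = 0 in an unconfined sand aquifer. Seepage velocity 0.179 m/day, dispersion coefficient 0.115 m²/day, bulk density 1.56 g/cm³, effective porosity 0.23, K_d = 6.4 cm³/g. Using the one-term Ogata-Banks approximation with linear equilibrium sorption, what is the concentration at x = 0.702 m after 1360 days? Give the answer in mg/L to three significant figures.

290 mg/L

Retardation factor R = 1 + ρ_b·K_d/n = 1 + 1.56 × 6.4/0.23 = 44.41.
Sorption retards both mechanisms: v_R = v/R = 0.004031 m/day, D_R = D/R = 0.002590 m²/day.
v_R·t = 0.004031 × 1360 = 5.48216 m; 2√(D_R t) = 3.754 m; argument = (0.702 − 5.48216)/3.754 = -1.273.
C = C₀ × ½·erfc(-1.273) = 301 × 0.9641 = 290 mg/L.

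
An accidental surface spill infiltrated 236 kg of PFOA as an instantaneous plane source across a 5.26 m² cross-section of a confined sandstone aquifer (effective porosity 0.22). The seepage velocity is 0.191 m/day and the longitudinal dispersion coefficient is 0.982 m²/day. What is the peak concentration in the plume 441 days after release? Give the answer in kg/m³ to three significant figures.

2.76 kg/m³

The peak of an instantaneous 1D plume sits at x = vt; there the Gaussian factor is 1 and C_max = M/(n_e·A·√(4πDt)), where n_e·A is the pore area the mass is dissolved in.
√(4πDt) = √(4π × 0.982 × 441) = 73.77 m, so C_max = 236/(0.22 × 5.26 × 73.77) = 2.76 kg/m³.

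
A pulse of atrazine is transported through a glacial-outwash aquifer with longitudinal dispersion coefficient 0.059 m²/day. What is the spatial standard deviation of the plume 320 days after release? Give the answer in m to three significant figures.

Dispersive spreading gives a Gaussian with σ² = 2Dt; advection only shifts the center.
σ = √(2 × 0.059 × 320) = 6.14 m.

6.14 m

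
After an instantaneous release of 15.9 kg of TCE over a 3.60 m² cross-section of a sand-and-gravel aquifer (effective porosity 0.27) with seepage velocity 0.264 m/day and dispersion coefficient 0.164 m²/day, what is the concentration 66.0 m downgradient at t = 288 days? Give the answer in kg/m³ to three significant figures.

For an instantaneous plane source, C(x,t) = M/(n_e·A·√(4πDt)) · exp(−(x−vt)²/(4Dt)), with n_e·A the pore (flow) area.
Plume center vt = 0.264 × 288 = 76.032 m, so the well at 66.0 m is 10.032 m upgradient of the peak.
√(4πDt) = 24.36 m, giving peak height M/(n_e·A·√(4πDt)) = 15.9/(0.27 × 3.60 × 24.36) = 0.6715 kg/m³.
(x−vt)²/(4Dt) = (-10.032)²/(4 × 0.164 × 288) = 0.5327; exp(−0.5327) = 0.5870.
C = 0.6715 × 0.5870 = 0.394 kg/m³.

0.394 kg/m³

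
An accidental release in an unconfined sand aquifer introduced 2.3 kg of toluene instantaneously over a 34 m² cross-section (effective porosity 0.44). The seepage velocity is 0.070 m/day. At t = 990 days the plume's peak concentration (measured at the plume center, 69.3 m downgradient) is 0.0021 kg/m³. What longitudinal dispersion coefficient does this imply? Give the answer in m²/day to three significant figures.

At the plume center C_max = M/(n_e·A·√(4πDt)), so D = M²/(4πt·(n_e·A·C_max)²).
n_e·A·C_max = 0.44 × 34 × 0.0021 = 0.03142 kg/m.
D = 2.3²/(4π × 990 × 0.03142²) = 0.431 m²/day.

0.431 m²/day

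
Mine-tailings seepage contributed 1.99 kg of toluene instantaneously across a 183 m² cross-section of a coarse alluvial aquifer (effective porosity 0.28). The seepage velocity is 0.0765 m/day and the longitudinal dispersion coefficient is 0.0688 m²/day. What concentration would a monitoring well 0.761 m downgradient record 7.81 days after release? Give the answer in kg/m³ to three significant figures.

For an instantaneous plane source, C(x,t) = M/(n_e·A·√(4πDt)) · exp(−(x−vt)²/(4Dt)), with n_e·A the pore (flow) area.
Plume center vt = 0.0765 × 7.81 = 0.597465 m, so the well at 0.761 m is 0.163535 m downgradient of the peak.
√(4πDt) = 2.599 m, giving peak height M/(n_e·A·√(4πDt)) = 1.99/(0.28 × 183 × 2.599) = 0.01494 kg/m³.
(x−vt)²/(4Dt) = (0.163535)²/(4 × 0.0688 × 7.81) = 0.01244; exp(−0.01244) = 0.9876.
C = 0.01494 × 0.9876 = 0.0148 kg/m³.

0.0148 kg/m³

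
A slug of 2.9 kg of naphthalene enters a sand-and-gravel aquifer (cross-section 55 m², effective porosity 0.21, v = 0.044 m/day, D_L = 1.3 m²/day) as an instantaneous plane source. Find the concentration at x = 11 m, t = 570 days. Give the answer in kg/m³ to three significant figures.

For an instantaneous plane source, C(x,t) = M/(n_e·A·√(4πDt)) · exp(−(x−vt)²/(4Dt)), with n_e·A the pore (flow) area.
Plume center vt = 0.044 × 570 = 25.08 m, so the well at 11 m is 14.08 m upgradient of the peak.
√(4πDt) = 96.50 m, giving peak height M/(n_e·A·√(4πDt)) = 2.9/(0.21 × 55 × 96.50) = 0.002602 kg/m³.
(x−vt)²/(4Dt) = (-14.08)²/(4 × 1.3 × 570) = 0.06688; exp(−0.06688) = 0.9353.
C = 0.002602 × 0.9353 = 0.00243 kg/m³.

0.00243 kg/m³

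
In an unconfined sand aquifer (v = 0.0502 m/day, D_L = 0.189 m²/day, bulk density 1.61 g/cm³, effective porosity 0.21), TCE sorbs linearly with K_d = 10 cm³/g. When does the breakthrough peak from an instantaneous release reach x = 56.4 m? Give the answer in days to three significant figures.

Retardation factor R = 1 + ρ_b·K_d/n = 1 + 1.61 × 10/0.21 = 77.67.
Sorption retards both mechanisms: v_R = v/R = 0.0006463 m/day, D_R = D/R = 0.002433 m²/day.
Peak time from v_R²t² + 2D_R t − x² = 0: t = (√(D_R² + v_R²x²) − D_R)/v_R².
√(D_R² + v_R²x²) = √(0.002433² + 0.0006463² × 56.4²) = 0.03653; v_R² = 4.177e-07.
t = (0.03653 − 0.002433)/4.177e-07 = 81600 days.

81600 days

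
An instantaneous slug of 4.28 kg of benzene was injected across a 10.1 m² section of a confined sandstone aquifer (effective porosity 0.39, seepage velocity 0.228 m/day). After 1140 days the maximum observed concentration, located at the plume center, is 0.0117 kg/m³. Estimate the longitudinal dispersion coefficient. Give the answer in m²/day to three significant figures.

0.602 m²/day

At the plume center C_max = M/(n_e·A·√(4πDt)), so D = M²/(4πt·(n_e·A·C_max)²).
n_e·A·C_max = 0.39 × 10.1 × 0.0117 = 0.04609 kg/m.
D = 4.28²/(4π × 1140 × 0.04609²) = 0.602 m²/day.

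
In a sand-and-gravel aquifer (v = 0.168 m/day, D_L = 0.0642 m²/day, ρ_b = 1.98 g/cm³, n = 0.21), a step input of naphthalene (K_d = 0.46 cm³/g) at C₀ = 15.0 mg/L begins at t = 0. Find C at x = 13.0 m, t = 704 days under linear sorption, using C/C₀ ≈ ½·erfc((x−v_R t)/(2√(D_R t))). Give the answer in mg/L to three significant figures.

14.8 mg/L

Retardation factor R = 1 + ρ_b·K_d/n = 1 + 1.98 × 0.46/0.21 = 5.337.
Sorption retards both mechanisms: v_R = v/R = 0.03148 m/day, D_R = D/R = 0.01203 m²/day.
v_R·t = 0.03148 × 704 = 22.16192 m; 2√(D_R t) = 5.820 m; argument = (13.0 − 22.16192)/5.820 = -1.574.
C = C₀ × ½·erfc(-1.574) = 15.0 × 0.9870 = 14.8 mg/L.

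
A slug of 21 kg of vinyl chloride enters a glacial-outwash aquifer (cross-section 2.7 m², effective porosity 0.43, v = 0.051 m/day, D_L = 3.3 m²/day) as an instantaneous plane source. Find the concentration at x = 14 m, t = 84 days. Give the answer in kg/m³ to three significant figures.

For an instantaneous plane source, C(x,t) = M/(n_e·A·√(4πDt)) · exp(−(x−vt)²/(4Dt)), with n_e·A the pore (flow) area.
Plume center vt = 0.051 × 84 = 4.284 m, so the well at 14 m is 9.716 m downgradient of the peak.
√(4πDt) = 59.02 m, giving peak height M/(n_e·A·√(4πDt)) = 21/(0.43 × 2.7 × 59.02) = 0.3065 kg/m³.
(x−vt)²/(4Dt) = (9.716)²/(4 × 3.3 × 84) = 0.08514; exp(−0.08514) = 0.9184.
C = 0.3065 × 0.9184 = 0.281 kg/m³.

0.281 kg/m³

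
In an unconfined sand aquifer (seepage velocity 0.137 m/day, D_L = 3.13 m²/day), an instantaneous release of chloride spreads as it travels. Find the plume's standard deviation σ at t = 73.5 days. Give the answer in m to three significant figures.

21.5 m

Dispersive spreading gives a Gaussian with σ² = 2Dt; advection only shifts the center.
σ = √(2 × 3.13 × 73.5) = 21.5 m.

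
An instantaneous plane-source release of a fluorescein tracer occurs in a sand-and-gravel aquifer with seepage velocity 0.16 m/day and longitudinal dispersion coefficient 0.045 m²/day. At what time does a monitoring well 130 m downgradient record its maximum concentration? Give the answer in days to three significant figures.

811 days

For the 1D instantaneous-source solution, setting ∂C/∂t = 0 at fixed x gives v²t² + 2Dt − x² = 0, so t = (√(D² + v²x²) − D)/v².
√(D² + v²x²) = √(0.045² + 0.16² × 130²) = 20.80; v² = 0.0256.
t = (20.80 − 0.045)/0.0256 = 811 days (vs. the pure-advection estimate x/v = 812 d).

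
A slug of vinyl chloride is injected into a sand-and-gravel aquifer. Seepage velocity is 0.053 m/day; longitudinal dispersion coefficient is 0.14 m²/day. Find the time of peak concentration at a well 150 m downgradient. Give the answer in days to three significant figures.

2780 days

For the 1D instantaneous-source solution, setting ∂C/∂t = 0 at fixed x gives v²t² + 2Dt − x² = 0, so t = (√(D² + v²x²) − D)/v².
√(D² + v²x²) = √(0.14² + 0.053² × 150²) = 7.951; v² = 0.002809.
t = (7.951 − 0.14)/0.002809 = 2780 days (vs. the pure-advection estimate x/v = 2830 d).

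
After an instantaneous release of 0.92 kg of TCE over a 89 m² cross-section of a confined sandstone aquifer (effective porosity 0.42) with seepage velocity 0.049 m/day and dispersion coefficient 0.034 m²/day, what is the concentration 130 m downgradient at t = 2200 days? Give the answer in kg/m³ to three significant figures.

0.000155 kg/m³

For an instantaneous plane source, C(x,t) = M/(n_e·A·√(4πDt)) · exp(−(x−vt)²/(4Dt)), with n_e·A the pore (flow) area.
Plume center vt = 0.049 × 2200 = 107.8 m, so the well at 130 m is 22.2 m downgradient of the peak.
√(4πDt) = 30.66 m, giving peak height M/(n_e·A·√(4πDt)) = 0.92/(0.42 × 89 × 30.66) = 0.0008027 kg/m³.
(x−vt)²/(4Dt) = (22.2)²/(4 × 0.034 × 2200) = 1.647; exp(−1.647) = 0.1926.
C = 0.0008027 × 0.1926 = 0.000155 kg/m³.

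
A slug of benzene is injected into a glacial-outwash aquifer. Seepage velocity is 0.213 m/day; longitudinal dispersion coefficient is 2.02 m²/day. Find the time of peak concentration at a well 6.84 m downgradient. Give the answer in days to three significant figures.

10.4 days

For the 1D instantaneous-source solution, setting ∂C/∂t = 0 at fixed x gives v²t² + 2Dt − x² = 0, so t = (√(D² + v²x²) − D)/v².
√(D² + v²x²) = √(2.02² + 0.213² × 6.84²) = 2.491; v² = 0.045369.
t = (2.491 − 2.02)/0.045369 = 10.4 days (vs. the pure-advection estimate x/v = 32.1 d).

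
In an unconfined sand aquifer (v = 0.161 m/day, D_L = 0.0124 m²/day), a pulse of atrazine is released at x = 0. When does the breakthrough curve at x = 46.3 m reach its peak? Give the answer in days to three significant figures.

287 days

For the 1D instantaneous-source solution, setting ∂C/∂t = 0 at fixed x gives v²t² + 2Dt − x² = 0, so t = (√(D² + v²x²) − D)/v².
√(D² + v²x²) = √(0.0124² + 0.161² × 46.3²) = 7.454; v² = 0.025921.
t = (7.454 − 0.0124)/0.025921 = 287 days (vs. the pure-advection estimate x/v = 288 d).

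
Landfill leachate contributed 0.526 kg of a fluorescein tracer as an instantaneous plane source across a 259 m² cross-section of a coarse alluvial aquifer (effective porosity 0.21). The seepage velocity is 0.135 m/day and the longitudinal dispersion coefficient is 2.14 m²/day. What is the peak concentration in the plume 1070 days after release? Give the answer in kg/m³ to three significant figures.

The peak of an instantaneous 1D plume sits at x = vt; there the Gaussian factor is 1 and C_max = M/(n_e·A·√(4πDt)), where n_e·A is the pore area the mass is dissolved in.
√(4πDt) = √(4π × 2.14 × 1070) = 169.6 m, so C_max = 0.526/(0.21 × 259 × 169.6) = 5.70e-05 kg/m³.

5.70e-05 kg/m³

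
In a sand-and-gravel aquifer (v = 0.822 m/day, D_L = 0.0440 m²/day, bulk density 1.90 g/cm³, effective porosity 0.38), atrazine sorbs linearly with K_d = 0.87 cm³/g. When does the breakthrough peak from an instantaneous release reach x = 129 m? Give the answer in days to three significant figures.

Retardation factor R = 1 + ρ_b·K_d/n = 1 + 1.90 × 0.87/0.38 = 5.350.
Sorption retards both mechanisms: v_R = v/R = 0.1536 m/day, D_R = D/R = 0.008224 m²/day.
Peak time from v_R²t² + 2D_R t − x² = 0: t = (√(D_R² + v_R²x²) − D_R)/v_R².
√(D_R² + v_R²x²) = √(0.008224² + 0.1536² × 129²) = 19.81; v_R² = 0.02359.
t = (19.81 − 0.008224)/0.02359 = 839 days.

839 days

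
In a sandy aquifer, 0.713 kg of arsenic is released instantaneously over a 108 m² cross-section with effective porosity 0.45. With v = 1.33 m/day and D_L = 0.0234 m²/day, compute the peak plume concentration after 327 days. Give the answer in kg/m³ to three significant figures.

The peak of an instantaneous 1D plume sits at x = vt; there the Gaussian factor is 1 and C_max = M/(n_e·A·√(4πDt)), where n_e·A is the pore area the mass is dissolved in.
√(4πDt) = √(4π × 0.0234 × 327) = 9.806 m, so C_max = 0.713/(0.45 × 108 × 9.806) = 0.00150 kg/m³.

0.00150 kg/m³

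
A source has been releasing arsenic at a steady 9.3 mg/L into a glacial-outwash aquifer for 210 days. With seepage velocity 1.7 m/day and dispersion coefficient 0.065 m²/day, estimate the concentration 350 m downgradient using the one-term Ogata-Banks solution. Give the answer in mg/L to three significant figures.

For a continuous step input, C/C₀ ≈ ½·erfc((x−vt)/(2√(Dt))).
vt = 1.7 × 210 = 357 m and 2√(Dt) = 2√(0.065 × 210) = 7.389 m.
Argument (x−vt)/(2√(Dt)) = (350 − 357)/7.389 = -0.9474; ½·erfc(-0.9474) = 0.9098.
C = 9.3 × 0.9098 = 8.46 mg/L.

8.46 mg/L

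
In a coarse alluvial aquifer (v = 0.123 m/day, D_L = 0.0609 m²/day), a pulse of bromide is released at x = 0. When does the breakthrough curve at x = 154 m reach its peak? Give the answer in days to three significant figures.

For the 1D instantaneous-source solution, setting ∂C/∂t = 0 at fixed x gives v²t² + 2Dt − x² = 0, so t = (√(D² + v²x²) − D)/v².
√(D² + v²x²) = √(0.0609² + 0.123² × 154²) = 18.94; v² = 0.015129.
t = (18.94 − 0.0609)/0.015129 = 1250 days (vs. the pure-advection estimate x/v = 1250 d).

1250 days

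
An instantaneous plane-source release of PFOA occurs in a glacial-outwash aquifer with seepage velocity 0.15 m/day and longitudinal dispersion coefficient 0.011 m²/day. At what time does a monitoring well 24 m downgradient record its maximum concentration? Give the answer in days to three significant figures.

160 days

For the 1D instantaneous-source solution, setting ∂C/∂t = 0 at fixed x gives v²t² + 2Dt − x² = 0, so t = (√(D² + v²x²) − D)/v².
√(D² + v²x²) = √(0.011² + 0.15² × 24²) = 3.600; v² = 0.0225.
t = (3.600 − 0.011)/0.0225 = 160 days (vs. the pure-advection estimate x/v = 160 d).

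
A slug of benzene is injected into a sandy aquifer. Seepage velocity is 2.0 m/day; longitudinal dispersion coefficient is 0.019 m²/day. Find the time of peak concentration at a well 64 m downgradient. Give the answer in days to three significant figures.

For the 1D instantaneous-source solution, setting ∂C/∂t = 0 at fixed x gives v²t² + 2Dt − x² = 0, so t = (√(D² + v²x²) − D)/v².
√(D² + v²x²) = √(0.019² + 2.0² × 64²) = 128.0; v² = 4.
t = (128.0 − 0.019)/4 = 32.0 days (vs. the pure-advection estimate x/v = 32.0 d).

32.0 days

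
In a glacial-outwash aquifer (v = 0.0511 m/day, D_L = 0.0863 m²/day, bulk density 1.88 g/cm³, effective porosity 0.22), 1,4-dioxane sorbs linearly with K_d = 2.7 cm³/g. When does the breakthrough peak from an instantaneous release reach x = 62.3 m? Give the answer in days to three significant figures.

Retardation factor R = 1 + ρ_b·K_d/n = 1 + 1.88 × 2.7/0.22 = 24.07.
Sorption retards both mechanisms: v_R = v/R = 0.002123 m/day, D_R = D/R = 0.003585 m²/day.
Peak time from v_R²t² + 2D_R t − x² = 0: t = (√(D_R² + v_R²x²) − D_R)/v_R².
√(D_R² + v_R²x²) = √(0.003585² + 0.002123² × 62.3²) = 0.1323; v_R² = 4.507e-06.
t = (0.1323 − 0.003585)/4.507e-06 = 28600 days.

28600 days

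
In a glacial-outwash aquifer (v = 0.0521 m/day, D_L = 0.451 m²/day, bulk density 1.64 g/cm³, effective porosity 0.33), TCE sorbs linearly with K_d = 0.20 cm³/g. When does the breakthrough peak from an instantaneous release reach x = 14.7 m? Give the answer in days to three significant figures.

Retardation factor R = 1 + ρ_b·K_d/n = 1 + 1.64 × 0.20/0.33 = 1.994.
Sorption retards both mechanisms: v_R = v/R = 0.02613 m/day, D_R = D/R = 0.2262 m²/day.
Peak time from v_R²t² + 2D_R t − x² = 0: t = (√(D_R² + v_R²x²) − D_R)/v_R².
√(D_R² + v_R²x²) = √(0.2262² + 0.02613² × 14.7²) = 0.4458; v_R² = 0.0006828.
t = (0.4458 − 0.2262)/0.0006828 = 322 days.

322 days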